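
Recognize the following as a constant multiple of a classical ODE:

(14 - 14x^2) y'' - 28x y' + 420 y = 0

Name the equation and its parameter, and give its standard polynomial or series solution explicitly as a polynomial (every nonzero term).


All three coefficients share the factor 14; dividing through by 14 gives  (1 - x^2) y'' - 2x y' + 30 y = 0.
This matches the Legendre equation (1 - x^2) y'' - 2x y' + n(n+1) y = 0 (note the -2x y' term) with n(n+1) = 30, so n = 5; the polynomial solution is P_5(x).
With y = sum_k a_k x^k, matching x^k gives (k+2)(k+1) a_{k+2} = [k(k+1) - n(n+1)] a_k = (k - 5)(k + 6) a_k. The right side vanishes at k = 5, so the series with the parity of 5 terminates at degree 5.
Standard normalization (P_n(1) = 1): leading coefficient (2n)!/(2^n (n!)^2) = 3628800/(32*14400) = 63/8, so a_5 = 63/8. Work downward with a_k = (k+1)(k+2) a_{k+2} / ((k - 5)(k + 6)):
  a_3 = (4)(5)(63/8) / ((3 - 5)(3 + 6)) = (315/2)/(-18) = -35/4
  a_1 = (2)(3)(-35/4) / ((1 - 5)(1 + 6)) = (-105/2)/(-28) = 15/8
Hence P_5(x) = 63 x^5/8 - 35 x^3/4 + 15 x/8.

P_5(x); series = 63 x^5/8 - 35 x^3/4 + 15 x/8


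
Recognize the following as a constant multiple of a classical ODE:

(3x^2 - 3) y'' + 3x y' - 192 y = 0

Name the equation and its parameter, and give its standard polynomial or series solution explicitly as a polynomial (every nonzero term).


All three coefficients share the factor -3; dividing through by -3 gives  (1 - x^2) y'' - x y' + 64 y = 0.
This matches the Chebyshev equation (1 - x^2) y'' - x y' + n^2 y = 0 (note the -x y' term, not -2x y') with n^2 = 64, so n = 8; the polynomial solution is T_8(x).
With y = sum_k a_k x^k, matching x^k gives (k+2)(k+1) a_{k+2} = (k^2 - n^2) a_k = (k - 8)(k + 8) a_k. The right side vanishes at k = 8, so the series with the parity of 8 terminates at degree 8.
Standard normalization: leading coefficient of T_n is 2^(n-1), so a_8 = 2^7 = 128. Work downward with a_k = (k+1)(k+2) a_{k+2} / ((k - 8)(k + 8)):
  a_6 = (7)(8)(128) / ((6 - 8)(6 + 8)) = 7168/(-28) = -256
  a_4 = (5)(6)(-256) / ((4 - 8)(4 + 8)) = -7680/(-48) = 160
  a_2 = (3)(4)(160) / ((2 - 8)(2 + 8)) = 1920/(-60) = -32
  a_0 = (1)(2)(-32) / ((0 - 8)(0 + 8)) = -64/(-64) = 1
Hence T_8(x) = 128 x^8 - 256 x^6 + 160 x^4 - 32 x^2 + 1.

T_8(x); series = 128 x^8 - 256 x^6 + 160 x^4 - 32 x^2 + 1


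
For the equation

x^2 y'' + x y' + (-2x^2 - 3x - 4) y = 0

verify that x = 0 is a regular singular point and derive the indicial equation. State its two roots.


Divide by x^2 to reach normal form y'' + P_1(x) y' + P_2(x) y = 0 with P_1(x) = 1/x and P_2(x) = -2 - 3/x - 4/x^2.
x = 0 is a singular point because the y'-coefficient 1/x has a pole at x = 0 and the y-coefficient -2 - 3/x - 4/x^2 has a pole at x = 0.
It is a regular singular point because x P_1(x) = p(x) = 1 and x^2 P_2(x) = q(x) = -2x^2 - 3x - 4 are polynomials, hence analytic at x = 0.
p(0) = 1,  q(0) = -4.
Indicial equation: r(r-1) + p(0) r + q(0) = 0, i.e. r^2 + (p(0) - 1) r + q(0) = 0, i.e. r^2 - 4 = 0.
Discriminant: (0)^2 - 4(-4) = 16, so r = (0 ± 4)/2.
Solving: r_1 = 2, r_2 = -2.

indicial: r^2 - 4 = 0; roots r_1 = 2, r_2 = -2


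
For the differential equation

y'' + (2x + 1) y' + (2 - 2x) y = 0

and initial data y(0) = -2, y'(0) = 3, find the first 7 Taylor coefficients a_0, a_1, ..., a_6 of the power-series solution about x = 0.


Ansatz: y(x) = sum_{n>=0} a_n x^n, so y'(x) = sum_{n>=1} n a_n x^(n-1) and y''(x) = sum_{n>=2} n(n-1) a_n x^(n-2).
Substitute into P(x) y'' + Q(x) y' + R(x) y = 0 with P(x) = 1, Q(x) = 2x + 1, R(x) = 2 - 2x, and match powers of x.
Initial conditions: a_0 = -2, a_1 = 3.
Setting the coefficient of each power of x to zero and solving order by order (substituting the coefficients already found):
  x^0: 2 a_2 + a_1 + 2 a_0 = 0  ->  2 a_2 = -a_1 - 2 a_0 = 1  ->  a_2 = 1/2
  x^1: 6 a_3 + 2 a_2 + 4 a_1 - 2 a_0 = 0  ->  6 a_3 = -2 a_2 - 4 a_1 + 2 a_0 = -17  ->  a_3 = -17/6
  x^2: 12 a_4 + 3 a_3 + 6 a_2 - 2 a_1 = 0  ->  12 a_4 = -3 a_3 - 6 a_2 + 2 a_1 = 23/2  ->  a_4 = 23/24
  x^3: 20 a_5 + 4 a_4 + 8 a_3 - 2 a_2 = 0  ->  20 a_5 = -4 a_4 - 8 a_3 + 2 a_2 = 119/6  ->  a_5 = 119/120
  x^4: 30 a_6 + 5 a_5 + 10 a_4 - 2 a_3 = 0  ->  30 a_6 = -5 a_5 - 10 a_4 + 2 a_3 = -485/24  ->  a_6 = -97/144
Truncated series: y(x) = -2 + 3 x + (1/2) x^2 - (17/6) x^3 + (23/24) x^4 + (119/120) x^5 - (97/144) x^6 + O(x^7).

a_0 = -2; a_1 = 3; a_2 = 1/2; a_3 = -17/6; a_4 = 23/24; a_5 = 119/120; a_6 = -97/144


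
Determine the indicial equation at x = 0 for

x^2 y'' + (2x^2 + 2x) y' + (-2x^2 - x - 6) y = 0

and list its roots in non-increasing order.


Divide by x^2 to reach normal form y'' + P_1(x) y' + P_2(x) y = 0 with P_1(x) = 2 + 2/x and P_2(x) = -2 - 1/x - 6/x^2.
x = 0 is a singular point because the y'-coefficient 2 + 2/x has a pole at x = 0 and the y-coefficient -2 - 1/x - 6/x^2 has a pole at x = 0.
It is a regular singular point because x P_1(x) = p(x) = 2x + 2 and x^2 P_2(x) = q(x) = -2x^2 - x - 6 are polynomials, hence analytic at x = 0.
p(0) = 2,  q(0) = -6.
Indicial equation: r(r-1) + p(0) r + q(0) = 0, i.e. r^2 + (p(0) - 1) r + q(0) = 0, i.e. r^2 + 1 r - 6 = 0.
Discriminant: (1)^2 - 4(-6) = 25, so r = (-1 ± 5)/2.
Solving: r_1 = 2, r_2 = -3.

indicial: r^2 + 1 r - 6 = 0; roots r_1 = 2, r_2 = -3


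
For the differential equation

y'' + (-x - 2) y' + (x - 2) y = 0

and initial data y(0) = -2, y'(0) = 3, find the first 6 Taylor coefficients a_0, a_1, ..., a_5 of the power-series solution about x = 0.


Ansatz: y(x) = sum_{n>=0} a_n x^n, so y'(x) = sum_{n>=1} n a_n x^(n-1) and y''(x) = sum_{n>=2} n(n-1) a_n x^(n-2).
Substitute into P(x) y'' + Q(x) y' + R(x) y = 0 with P(x) = 1, Q(x) = -x - 2, R(x) = x - 2, and match powers of x.
Initial conditions: a_0 = -2, a_1 = 3.
Setting the coefficient of each power of x to zero and solving order by order (substituting the coefficients already found):
  x^0: 2 a_2 - 2 a_1 - 2 a_0 = 0  ->  2 a_2 = 2 a_1 + 2 a_0 = 2  ->  a_2 = 1
  x^1: 6 a_3 - 4 a_2 - 3 a_1 + a_0 = 0  ->  6 a_3 = 4 a_2 + 3 a_1 - a_0 = 15  ->  a_3 = 5/2
  x^2: 12 a_4 - 6 a_3 - 4 a_2 + a_1 = 0  ->  12 a_4 = 6 a_3 + 4 a_2 - a_1 = 16  ->  a_4 = 4/3
  x^3: 20 a_5 - 8 a_4 - 5 a_3 + a_2 = 0  ->  20 a_5 = 8 a_4 + 5 a_3 - a_2 = 133/6  ->  a_5 = 133/120
Truncated series: y(x) = -2 + 3 x + x^2 + (5/2) x^3 + (4/3) x^4 + (133/120) x^5 + O(x^6).

a_0 = -2; a_1 = 3; a_2 = 1; a_3 = 5/2; a_4 = 4/3; a_5 = 133/120


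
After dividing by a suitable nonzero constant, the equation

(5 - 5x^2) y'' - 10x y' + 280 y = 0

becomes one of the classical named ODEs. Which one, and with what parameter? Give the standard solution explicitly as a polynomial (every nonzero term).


All three coefficients share the factor 5; dividing through by 5 gives  (1 - x^2) y'' - 2x y' + 56 y = 0.
This matches the Legendre equation (1 - x^2) y'' - 2x y' + n(n+1) y = 0 (note the -2x y' term) with n(n+1) = 56, so n = 7; the polynomial solution is P_7(x).
With y = sum_k a_k x^k, matching x^k gives (k+2)(k+1) a_{k+2} = [k(k+1) - n(n+1)] a_k = (k - 7)(k + 8) a_k. The right side vanishes at k = 7, so the series with the parity of 7 terminates at degree 7.
Standard normalization (P_n(1) = 1): leading coefficient (2n)!/(2^n (n!)^2) = 87178291200/(128*25401600) = 429/16, so a_7 = 429/16. Work downward with a_k = (k+1)(k+2) a_{k+2} / ((k - 7)(k + 8)):
  a_5 = (6)(7)(429/16) / ((5 - 7)(5 + 8)) = (9009/8)/(-26) = -693/16
  a_3 = (4)(5)(-693/16) / ((3 - 7)(3 + 8)) = (-3465/4)/(-44) = 315/16
  a_1 = (2)(3)(315/16) / ((1 - 7)(1 + 8)) = (945/8)/(-54) = -35/16
Hence P_7(x) = 429 x^7/16 - 693 x^5/16 + 315 x^3/16 - 35 x/16.

P_7(x); series = 429 x^7/16 - 693 x^5/16 + 315 x^3/16 - 35 x/16


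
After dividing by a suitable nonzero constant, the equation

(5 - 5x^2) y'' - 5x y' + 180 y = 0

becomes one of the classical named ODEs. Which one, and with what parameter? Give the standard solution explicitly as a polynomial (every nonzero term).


All three coefficients share the factor 5; dividing through by 5 gives  (1 - x^2) y'' - x y' + 36 y = 0.
This matches the Chebyshev equation (1 - x^2) y'' - x y' + n^2 y = 0 (note the -x y' term, not -2x y') with n^2 = 36, so n = 6; the polynomial solution is T_6(x).
With y = sum_k a_k x^k, matching x^k gives (k+2)(k+1) a_{k+2} = (k^2 - n^2) a_k = (k - 6)(k + 6) a_k. The right side vanishes at k = 6, so the series with the parity of 6 terminates at degree 6.
Standard normalization: leading coefficient of T_n is 2^(n-1), so a_6 = 2^5 = 32. Work downward with a_k = (k+1)(k+2) a_{k+2} / ((k - 6)(k + 6)):
  a_4 = (5)(6)(32) / ((4 - 6)(4 + 6)) = 960/(-20) = -48
  a_2 = (3)(4)(-48) / ((2 - 6)(2 + 6)) = -576/(-32) = 18
  a_0 = (1)(2)(18) / ((0 - 6)(0 + 6)) = 36/(-36) = -1
Hence T_6(x) = 32 x^6 - 48 x^4 + 18 x^2 - 1.

T_6(x); series = 32 x^6 - 48 x^4 + 18 x^2 - 1


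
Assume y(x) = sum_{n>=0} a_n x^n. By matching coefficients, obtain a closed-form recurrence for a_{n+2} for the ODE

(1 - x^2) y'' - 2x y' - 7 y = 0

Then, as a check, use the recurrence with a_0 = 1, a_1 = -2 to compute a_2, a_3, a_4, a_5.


Substitute y = sum_n a_n x^n.
(1 - 1 x^2) y'' contributes (n+2)(n+1) a_{n+2} - n(n-1) a_n at x^n.
-2 x y'(x) contributes -2 n a_n at x^n.
-7 y(x) contributes -7 a_n at x^n.
Matching x^n: (n+2)(n+1) a_{n+2} + (-n(n-1) - 2 n - 7) a_n = 0.
Thus a_{n+2} = (n(n-1) + 2 n + 7) / ((n+1)(n+2)) * a_n.

Check with a_0 = 1, a_1 = -2 (apply the recurrence for n = 0, 1, 2, 3): a_0 = 1, a_1 = -2, a_2 = 7/2, a_3 = -3, a_4 = 91/24, a_5 = -57/20.

a_(n+2) = (n(n-1) + 2 n + 7) / ((n+1)(n+2)) * a_n; check: a_0 = 1, a_1 = -2, a_2 = 7/2, a_3 = -3, a_4 = 91/24, a_5 = -57/20


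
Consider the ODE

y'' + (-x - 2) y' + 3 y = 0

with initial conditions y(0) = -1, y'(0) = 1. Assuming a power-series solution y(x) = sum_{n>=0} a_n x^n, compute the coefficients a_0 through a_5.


Ansatz: y(x) = sum_{n>=0} a_n x^n, so y'(x) = sum_{n>=1} n a_n x^(n-1) and y''(x) = sum_{n>=2} n(n-1) a_n x^(n-2).
Substitute into P(x) y'' + Q(x) y' + R(x) y = 0 with P(x) = 1, Q(x) = -x - 2, R(x) = 3, and match powers of x.
Initial conditions: a_0 = -1, a_1 = 1.
Setting the coefficient of each power of x to zero and solving order by order (substituting the coefficients already found):
  x^0: 2 a_2 - 2 a_1 + 3 a_0 = 0  ->  2 a_2 = 2 a_1 - 3 a_0 = 5  ->  a_2 = 5/2
  x^1: 6 a_3 - 4 a_2 + 2 a_1 = 0  ->  6 a_3 = 4 a_2 - 2 a_1 = 8  ->  a_3 = 4/3
  x^2: 12 a_4 - 6 a_3 + a_2 = 0  ->  12 a_4 = 6 a_3 - a_2 = 11/2  ->  a_4 = 11/24
  x^3: 20 a_5 - 8 a_4 = 0  ->  20 a_5 = 8 a_4 = 11/3  ->  a_5 = 11/60
Truncated series: y(x) = -1 + x + (5/2) x^2 + (4/3) x^3 + (11/24) x^4 + (11/60) x^5 + O(x^6).

a_0 = -1; a_1 = 1; a_2 = 5/2; a_3 = 4/3; a_4 = 11/24; a_5 = 11/60


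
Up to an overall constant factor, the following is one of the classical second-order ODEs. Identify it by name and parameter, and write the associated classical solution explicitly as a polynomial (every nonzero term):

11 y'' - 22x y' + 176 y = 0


All three coefficients share the factor 11; dividing through by 11 gives  y'' - 2x y' + 16 y = 0.
This matches the Hermite equation y'' - 2x y' + 2n y = 0 with 2n = 16, so n = 8; the polynomial solution is H_8(x).
With y = sum_k a_k x^k, matching x^k gives (k+2)(k+1) a_{k+2} = 2(k - n) a_k = 2(k - 8) a_k. The right side vanishes at k = 8, so the series with the parity of 8 terminates at degree 8.
Standard normalization: leading coefficient of H_n is 2^n, so a_8 = 2^8 = 256. Work downward with a_k = (k+1)(k+2) a_{k+2} / (2(k - n)):
  a_6 = (7)(8)(256) / (2(6 - 8)) = 14336/(-4) = -3584
  a_4 = (5)(6)(-3584) / (2(4 - 8)) = -107520/(-8) = 13440
  a_2 = (3)(4)(13440) / (2(2 - 8)) = 161280/(-12) = -13440
  a_0 = (1)(2)(-13440) / (2(0 - 8)) = -26880/(-16) = 1680
Hence H_8(x) = 256 x^8 - 3584 x^6 + 13440 x^4 - 13440 x^2 + 1680.

H_8(x); series = 256 x^8 - 3584 x^6 + 13440 x^4 - 13440 x^2 + 1680


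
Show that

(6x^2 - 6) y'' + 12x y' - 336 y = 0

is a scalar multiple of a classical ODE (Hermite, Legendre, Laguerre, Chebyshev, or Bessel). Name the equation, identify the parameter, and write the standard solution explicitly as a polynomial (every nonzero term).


All three coefficients share the factor -6; dividing through by -6 gives  (1 - x^2) y'' - 2x y' + 56 y = 0.
This matches the Legendre equation (1 - x^2) y'' - 2x y' + n(n+1) y = 0 (note the -2x y' term) with n(n+1) = 56, so n = 7; the polynomial solution is P_7(x).
With y = sum_k a_k x^k, matching x^k gives (k+2)(k+1) a_{k+2} = [k(k+1) - n(n+1)] a_k = (k - 7)(k + 8) a_k. The right side vanishes at k = 7, so the series with the parity of 7 terminates at degree 7.
Standard normalization (P_n(1) = 1): leading coefficient (2n)!/(2^n (n!)^2) = 87178291200/(128*25401600) = 429/16, so a_7 = 429/16. Work downward with a_k = (k+1)(k+2) a_{k+2} / ((k - 7)(k + 8)):
  a_5 = (6)(7)(429/16) / ((5 - 7)(5 + 8)) = (9009/8)/(-26) = -693/16
  a_3 = (4)(5)(-693/16) / ((3 - 7)(3 + 8)) = (-3465/4)/(-44) = 315/16
  a_1 = (2)(3)(315/16) / ((1 - 7)(1 + 8)) = (945/8)/(-54) = -35/16
Hence P_7(x) = 429 x^7/16 - 693 x^5/16 + 315 x^3/16 - 35 x/16.

P_7(x); series = 429 x^7/16 - 693 x^5/16 + 315 x^3/16 - 35 x/16


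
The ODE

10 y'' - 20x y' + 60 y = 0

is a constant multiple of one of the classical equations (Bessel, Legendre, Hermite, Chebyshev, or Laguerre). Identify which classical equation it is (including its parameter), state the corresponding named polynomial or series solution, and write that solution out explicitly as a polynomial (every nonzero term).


All three coefficients share the factor 10; dividing through by 10 gives  y'' - 2x y' + 6 y = 0.
This matches the Hermite equation y'' - 2x y' + 2n y = 0 with 2n = 6, so n = 3; the polynomial solution is H_3(x).
With y = sum_k a_k x^k, matching x^k gives (k+2)(k+1) a_{k+2} = 2(k - n) a_k = 2(k - 3) a_k. The right side vanishes at k = 3, so the series with the parity of 3 terminates at degree 3.
Standard normalization: leading coefficient of H_n is 2^n, so a_3 = 2^3 = 8. Work downward with a_k = (k+1)(k+2) a_{k+2} / (2(k - n)):
  a_1 = (2)(3)(8) / (2(1 - 3)) = 48/(-4) = -12
Hence H_3(x) = 8 x^3 - 12 x.

H_3(x); series = 8 x^3 - 12 x


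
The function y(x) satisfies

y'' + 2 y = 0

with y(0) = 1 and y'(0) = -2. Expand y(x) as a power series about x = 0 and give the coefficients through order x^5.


Ansatz: y(x) = sum_{n>=0} a_n x^n, so y'(x) = sum_{n>=1} n a_n x^(n-1) and y''(x) = sum_{n>=2} n(n-1) a_n x^(n-2).
Substitute into P(x) y'' + Q(x) y' + R(x) y = 0 with P(x) = 1, Q(x) = 0, R(x) = 2, and match powers of x.
Initial conditions: a_0 = 1, a_1 = -2.
Setting the coefficient of each power of x to zero and solving order by order (substituting the coefficients already found):
  x^0: 2 a_2 + 2 a_0 = 0  ->  2 a_2 = -2 a_0 = -2  ->  a_2 = -1
  x^1: 6 a_3 + 2 a_1 = 0  ->  6 a_3 = -2 a_1 = 4  ->  a_3 = 2/3
  x^2: 12 a_4 + 2 a_2 = 0  ->  12 a_4 = -2 a_2 = 2  ->  a_4 = 1/6
  x^3: 20 a_5 + 2 a_3 = 0  ->  20 a_5 = -2 a_3 = -4/3  ->  a_5 = -1/15
Truncated series: y(x) = 1 - 2 x - x^2 + (2/3) x^3 + (1/6) x^4 - (1/15) x^5 + O(x^6).

a_0 = 1; a_1 = -2; a_2 = -1; a_3 = 2/3; a_4 = 1/6; a_5 = -1/15


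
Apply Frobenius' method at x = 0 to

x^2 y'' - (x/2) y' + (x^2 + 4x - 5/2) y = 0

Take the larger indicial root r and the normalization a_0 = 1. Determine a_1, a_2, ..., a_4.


Write in Frobenius form y'' + (p(x)/x) y' + (q(x)/x^2) y = 0:
  p(x) = -1/2,  q(x) = x^2 + 4x - 5/2.
Indicial equation: r(r-1) + (-1/2) r + (-5/2) = 0 -> roots r_1 = 5/2, r_2 = -1.
Take r = r_1 = 5/2. Let y(x) = x^r sum_{n>=0} a_n x^n with a_0 = 1.
Substitute y = x^r sum a_n x^n and match x^{r+n}. The recurrence is
  D(n) a_n + 4 a_{n-1} + 1 a_{n-2} = 0,  where D(n) = (r+n)(r+n-1) + (-1/2)(r+n) + (-5/2).
  a_n = [-4 a_{n-1} - 1 a_{n-2}] / D(n).
Since the indicial polynomial factors as (r - r_1)(r - r_2), D(n) = (r_1 + n - r_1)(r_1 + n - r_2) = n(n + 7/2).
Evaluating step by step (a_0 = 1):
  n = 1: D(1) = 1(1 + 7/2) = 9/2; numerator = -4(1) = -4; a_1 = (-4)/(9/2) = -8/9
  n = 2: D(2) = 2(2 + 7/2) = 11; numerator = -4(-8/9) - 1(1) = 23/9; a_2 = (23/9)/(11) = 23/99
  n = 3: D(3) = 3(3 + 7/2) = 39/2; numerator = -4(23/99) - 1(-8/9) = -4/99; a_3 = (-4/99)/(39/2) = -8/3861
  n = 4: D(4) = 4(4 + 7/2) = 30; numerator = -4(-8/3861) - 1(23/99) = -865/3861; a_4 = (-865/3861)/(30) = -173/23166

r = 5/2; a_0 = 1; a_1 = -8/9; a_2 = 23/99; a_3 = -8/3861; a_4 = -173/23166


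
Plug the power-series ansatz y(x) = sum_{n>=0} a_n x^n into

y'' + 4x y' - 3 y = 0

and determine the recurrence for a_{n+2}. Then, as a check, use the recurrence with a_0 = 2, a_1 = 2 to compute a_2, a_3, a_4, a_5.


Substitute y = sum_n a_n x^n.
y''(x) has coefficient (n+2)(n+1) a_{n+2} at x^n;
4 x y'(x) has coefficient 4 n a_n at x^n (shift);
-3 y(x) has coefficient -3 a_n at x^n.
Matching x^n: (n+2)(n+1) a_{n+2} + (4n - 3) a_n = 0.
Thus a_{n+2} = (-4n + 3) / ((n+1)(n+2)) * a_n.

Check with a_0 = 2, a_1 = 2 (apply the recurrence for n = 0, 1, 2, 3): a_0 = 2, a_1 = 2, a_2 = 3, a_3 = -1/3, a_4 = -5/4, a_5 = 3/20.

a_(n+2) = (-4n + 3) / ((n+1)(n+2)) * a_n; check: a_0 = 2, a_1 = 2, a_2 = 3, a_3 = -1/3, a_4 = -5/4, a_5 = 3/20


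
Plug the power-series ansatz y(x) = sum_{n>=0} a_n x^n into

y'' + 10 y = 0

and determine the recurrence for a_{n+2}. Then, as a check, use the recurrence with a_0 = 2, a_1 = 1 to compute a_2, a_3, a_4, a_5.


Substitute y = sum_n a_n x^n into y'' + (const) y = 0.
y''(x) = sum_{n>=0} (n+2)(n+1) a_{n+2} x^n.
The ODE becomes sum_n [(n+2)(n+1) a_{n+2} + 10 a_n] x^n = 0.
Setting each coefficient to zero gives the recurrence:
  (n+2)(n+1) a_{n+2} + 10 a_n = 0,
  a_{n+2} = -10 / ((n+1)(n+2)) a_n.

Check with a_0 = 2, a_1 = 1 (apply the recurrence for n = 0, 1, 2, 3): a_0 = 2, a_1 = 1, a_2 = -10, a_3 = -5/3, a_4 = 25/3, a_5 = 5/6.

a_{n+2} = -10/((n+1)(n+2)) * a_n; check: a_0 = 2, a_1 = 1, a_2 = -10, a_3 = -5/3, a_4 = 25/3, a_5 = 5/6


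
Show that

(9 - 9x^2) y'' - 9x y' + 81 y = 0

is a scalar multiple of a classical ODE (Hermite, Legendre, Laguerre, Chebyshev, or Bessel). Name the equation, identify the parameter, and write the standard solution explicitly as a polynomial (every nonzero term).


All three coefficients share the factor 9; dividing through by 9 gives  (1 - x^2) y'' - x y' + 9 y = 0.
This matches the Chebyshev equation (1 - x^2) y'' - x y' + n^2 y = 0 (note the -x y' term, not -2x y') with n^2 = 9, so n = 3; the polynomial solution is T_3(x).
With y = sum_k a_k x^k, matching x^k gives (k+2)(k+1) a_{k+2} = (k^2 - n^2) a_k = (k - 3)(k + 3) a_k. The right side vanishes at k = 3, so the series with the parity of 3 terminates at degree 3.
Standard normalization: leading coefficient of T_n is 2^(n-1), so a_3 = 2^2 = 4. Work downward with a_k = (k+1)(k+2) a_{k+2} / ((k - 3)(k + 3)):
  a_1 = (2)(3)(4) / ((1 - 3)(1 + 3)) = 24/(-8) = -3
Hence T_3(x) = 4 x^3 - 3 x.

T_3(x); series = 4 x^3 - 3 x


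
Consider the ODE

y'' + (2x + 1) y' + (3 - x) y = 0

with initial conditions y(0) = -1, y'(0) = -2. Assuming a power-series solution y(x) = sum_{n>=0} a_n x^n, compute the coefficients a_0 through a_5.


Ansatz: y(x) = sum_{n>=0} a_n x^n, so y'(x) = sum_{n>=1} n a_n x^(n-1) and y''(x) = sum_{n>=2} n(n-1) a_n x^(n-2).
Substitute into P(x) y'' + Q(x) y' + R(x) y = 0 with P(x) = 1, Q(x) = 2x + 1, R(x) = 3 - x, and match powers of x.
Initial conditions: a_0 = -1, a_1 = -2.
Setting the coefficient of each power of x to zero and solving order by order (substituting the coefficients already found):
  x^0: 2 a_2 + a_1 + 3 a_0 = 0  ->  2 a_2 = -a_1 - 3 a_0 = 5  ->  a_2 = 5/2
  x^1: 6 a_3 + 2 a_2 + 5 a_1 - a_0 = 0  ->  6 a_3 = -2 a_2 - 5 a_1 + a_0 = 4  ->  a_3 = 2/3
  x^2: 12 a_4 + 3 a_3 + 7 a_2 - a_1 = 0  ->  12 a_4 = -3 a_3 - 7 a_2 + a_1 = -43/2  ->  a_4 = -43/24
  x^3: 20 a_5 + 4 a_4 + 9 a_3 - a_2 = 0  ->  20 a_5 = -4 a_4 - 9 a_3 + a_2 = 11/3  ->  a_5 = 11/60
Truncated series: y(x) = -1 - 2 x + (5/2) x^2 + (2/3) x^3 - (43/24) x^4 + (11/60) x^5 + O(x^6).

a_0 = -1; a_1 = -2; a_2 = 5/2; a_3 = 2/3; a_4 = -43/24; a_5 = 11/60


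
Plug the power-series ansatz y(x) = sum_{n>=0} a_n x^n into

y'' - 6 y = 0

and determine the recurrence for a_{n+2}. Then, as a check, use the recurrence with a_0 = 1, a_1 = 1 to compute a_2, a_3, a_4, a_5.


Substitute y = sum_n a_n x^n into y'' + (const) y = 0.
y''(x) = sum_{n>=0} (n+2)(n+1) a_{n+2} x^n.
The ODE becomes sum_n [(n+2)(n+1) a_{n+2} - 6 a_n] x^n = 0.
Setting each coefficient to zero gives the recurrence:
  (n+2)(n+1) a_{n+2} - 6 a_n = 0,
  a_{n+2} = 6 / ((n+1)(n+2)) a_n.

Check with a_0 = 1, a_1 = 1 (apply the recurrence for n = 0, 1, 2, 3): a_0 = 1, a_1 = 1, a_2 = 3, a_3 = 1, a_4 = 3/2, a_5 = 3/10.

a_{n+2} = 6/((n+1)(n+2)) * a_n; check: a_0 = 1, a_1 = 1, a_2 = 3, a_3 = 1, a_4 = 3/2, a_5 = 3/10


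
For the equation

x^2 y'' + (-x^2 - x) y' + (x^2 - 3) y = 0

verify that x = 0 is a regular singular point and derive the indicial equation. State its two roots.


Divide by x^2 to reach normal form y'' + P_1(x) y' + P_2(x) y = 0 with P_1(x) = -1 - 1/x and P_2(x) = 1 - 3/x^2.
x = 0 is a singular point because the y'-coefficient -1 - 1/x has a pole at x = 0 and the y-coefficient 1 - 3/x^2 has a pole at x = 0.
It is a regular singular point because x P_1(x) = p(x) = -x - 1 and x^2 P_2(x) = q(x) = x^2 - 3 are polynomials, hence analytic at x = 0.
p(0) = -1,  q(0) = -3.
Indicial equation: r(r-1) + p(0) r + q(0) = 0, i.e. r^2 + (p(0) - 1) r + q(0) = 0, i.e. r^2 - 2 r - 3 = 0.
Discriminant: (-2)^2 - 4(-3) = 16, so r = (2 ± 4)/2.
Solving: r_1 = 3, r_2 = -1.

indicial: r^2 - 2 r - 3 = 0; roots r_1 = 3, r_2 = -1


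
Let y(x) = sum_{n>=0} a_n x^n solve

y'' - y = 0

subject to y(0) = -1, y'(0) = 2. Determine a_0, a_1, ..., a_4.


Ansatz: y(x) = sum_{n>=0} a_n x^n, so y'(x) = sum_{n>=1} n a_n x^(n-1) and y''(x) = sum_{n>=2} n(n-1) a_n x^(n-2).
Substitute into P(x) y'' + Q(x) y' + R(x) y = 0 with P(x) = 1, Q(x) = 0, R(x) = -1, and match powers of x.
Initial conditions: a_0 = -1, a_1 = 2.
Setting the coefficient of each power of x to zero and solving order by order (substituting the coefficients already found):
  x^0: 2 a_2 - a_0 = 0  ->  2 a_2 = a_0 = -1  ->  a_2 = -1/2
  x^1: 6 a_3 - a_1 = 0  ->  6 a_3 = a_1 = 2  ->  a_3 = 1/3
  x^2: 12 a_4 - a_2 = 0  ->  12 a_4 = a_2 = -1/2  ->  a_4 = -1/24
Truncated series: y(x) = -1 + 2 x - (1/2) x^2 + (1/3) x^3 - (1/24) x^4 + O(x^5).

a_0 = -1; a_1 = 2; a_2 = -1/2; a_3 = 1/3; a_4 = -1/24


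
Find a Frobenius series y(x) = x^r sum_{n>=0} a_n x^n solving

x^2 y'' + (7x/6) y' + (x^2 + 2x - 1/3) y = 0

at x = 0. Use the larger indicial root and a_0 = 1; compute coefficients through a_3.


Write in Frobenius form y'' + (p(x)/x) y' + (q(x)/x^2) y = 0:
  p(x) = 7/6,  q(x) = x^2 + 2x - 1/3.
Indicial equation: r(r-1) + (7/6) r + (-1/3) = 0 -> roots r_1 = 1/2, r_2 = -2/3.
Take r = r_1 = 1/2. Let y(x) = x^r sum_{n>=0} a_n x^n with a_0 = 1.
Substitute y = x^r sum a_n x^n and match x^{r+n}. The recurrence is
  D(n) a_n + 2 a_{n-1} + 1 a_{n-2} = 0,  where D(n) = (r+n)(r+n-1) + (7/6)(r+n) + (-1/3).
  a_n = [-2 a_{n-1} - 1 a_{n-2}] / D(n).
Since the indicial polynomial factors as (r - r_1)(r - r_2), D(n) = (r_1 + n - r_1)(r_1 + n - r_2) = n(n + 7/6).
Evaluating step by step (a_0 = 1):
  n = 1: D(1) = 1(1 + 7/6) = 13/6; numerator = -2(1) = -2; a_1 = (-2)/(13/6) = -12/13
  n = 2: D(2) = 2(2 + 7/6) = 19/3; numerator = -2(-12/13) - 1(1) = 11/13; a_2 = (11/13)/(19/3) = 33/247
  n = 3: D(3) = 3(3 + 7/6) = 25/2; numerator = -2(33/247) - 1(-12/13) = 162/247; a_3 = (162/247)/(25/2) = 324/6175

r = 1/2; a_0 = 1; a_1 = -12/13; a_2 = 33/247; a_3 = 324/6175


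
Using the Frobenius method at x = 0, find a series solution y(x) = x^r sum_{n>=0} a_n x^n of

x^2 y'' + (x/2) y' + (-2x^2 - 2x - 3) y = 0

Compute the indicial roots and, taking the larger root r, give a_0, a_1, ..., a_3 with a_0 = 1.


Write in Frobenius form y'' + (p(x)/x) y' + (q(x)/x^2) y = 0:
  p(x) = 1/2,  q(x) = -2x^2 - 2x - 3.
Indicial equation: r(r-1) + (1/2) r + (-3) = 0 -> roots r_1 = 2, r_2 = -3/2.
Take r = r_1 = 2. Let y(x) = x^r sum_{n>=0} a_n x^n with a_0 = 1.
Substitute y = x^r sum a_n x^n and match x^{r+n}. The recurrence is
  D(n) a_n - 2 a_{n-1} - 2 a_{n-2} = 0,  where D(n) = (r+n)(r+n-1) + (1/2)(r+n) + (-3).
  a_n = [2 a_{n-1} + 2 a_{n-2}] / D(n).
Since the indicial polynomial factors as (r - r_1)(r - r_2), D(n) = (r_1 + n - r_1)(r_1 + n - r_2) = n(n + 7/2).
Evaluating step by step (a_0 = 1):
  n = 1: D(1) = 1(1 + 7/2) = 9/2; numerator = 2(1) = 2; a_1 = (2)/(9/2) = 4/9
  n = 2: D(2) = 2(2 + 7/2) = 11; numerator = 2(4/9) + 2(1) = 26/9; a_2 = (26/9)/(11) = 26/99
  n = 3: D(3) = 3(3 + 7/2) = 39/2; numerator = 2(26/99) + 2(4/9) = 140/99; a_3 = (140/99)/(39/2) = 280/3861

r = 2; a_0 = 1; a_1 = 4/9; a_2 = 26/99; a_3 = 280/3861


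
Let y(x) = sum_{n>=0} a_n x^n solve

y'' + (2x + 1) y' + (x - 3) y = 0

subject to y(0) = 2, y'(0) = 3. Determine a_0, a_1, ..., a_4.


Ansatz: y(x) = sum_{n>=0} a_n x^n, so y'(x) = sum_{n>=1} n a_n x^(n-1) and y''(x) = sum_{n>=2} n(n-1) a_n x^(n-2).
Substitute into P(x) y'' + Q(x) y' + R(x) y = 0 with P(x) = 1, Q(x) = 2x + 1, R(x) = x - 3, and match powers of x.
Initial conditions: a_0 = 2, a_1 = 3.
Setting the coefficient of each power of x to zero and solving order by order (substituting the coefficients already found):
  x^0: 2 a_2 + a_1 - 3 a_0 = 0  ->  2 a_2 = -a_1 + 3 a_0 = 3  ->  a_2 = 3/2
  x^1: 6 a_3 + 2 a_2 - a_1 + a_0 = 0  ->  6 a_3 = -2 a_2 + a_1 - a_0 = -2  ->  a_3 = -1/3
  x^2: 12 a_4 + 3 a_3 + a_2 + a_1 = 0  ->  12 a_4 = -3 a_3 - a_2 - a_1 = -7/2  ->  a_4 = -7/24
Truncated series: y(x) = 2 + 3 x + (3/2) x^2 - (1/3) x^3 - (7/24) x^4 + O(x^5).

a_0 = 2; a_1 = 3; a_2 = 3/2; a_3 = -1/3; a_4 = -7/24


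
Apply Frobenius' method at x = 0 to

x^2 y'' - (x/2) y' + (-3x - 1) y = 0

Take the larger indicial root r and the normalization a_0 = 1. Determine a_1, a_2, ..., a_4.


Write in Frobenius form y'' + (p(x)/x) y' + (q(x)/x^2) y = 0:
  p(x) = -1/2,  q(x) = -3x - 1.
Indicial equation: r(r-1) + (-1/2) r + (-1) = 0 -> roots r_1 = 2, r_2 = -1/2.
Take r = r_1 = 2. Let y(x) = x^r sum_{n>=0} a_n x^n with a_0 = 1.
Substitute y = x^r sum a_n x^n and match x^{r+n}. The recurrence is
  D(n) a_n - 3 a_{n-1} = 0,  where D(n) = (r+n)(r+n-1) + (-1/2)(r+n) + (-1).
  a_n = 3 / D(n) * a_{n-1}.
Since the indicial polynomial factors as (r - r_1)(r - r_2), D(n) = (r_1 + n - r_1)(r_1 + n - r_2) = n(n + 5/2).
Evaluating step by step (a_0 = 1):
  n = 1: D(1) = 1(1 + 5/2) = 7/2; numerator = 3(1) = 3; a_1 = (3)/(7/2) = 6/7
  n = 2: D(2) = 2(2 + 5/2) = 9; numerator = 3(6/7) = 18/7; a_2 = (18/7)/(9) = 2/7
  n = 3: D(3) = 3(3 + 5/2) = 33/2; numerator = 3(2/7) = 6/7; a_3 = (6/7)/(33/2) = 4/77
  n = 4: D(4) = 4(4 + 5/2) = 26; numerator = 3(4/77) = 12/77; a_4 = (12/77)/(26) = 6/1001

r = 2; a_0 = 1; a_1 = 6/7; a_2 = 2/7; a_3 = 4/77; a_4 = 6/1001


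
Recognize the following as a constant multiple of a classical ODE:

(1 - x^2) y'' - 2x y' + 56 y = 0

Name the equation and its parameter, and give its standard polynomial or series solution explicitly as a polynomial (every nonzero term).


The equation is already in a standard form:  (1 - x^2) y'' - 2x y' + 56 y = 0.
This matches the Legendre equation (1 - x^2) y'' - 2x y' + n(n+1) y = 0 (note the -2x y' term) with n(n+1) = 56, so n = 7; the polynomial solution is P_7(x).
With y = sum_k a_k x^k, matching x^k gives (k+2)(k+1) a_{k+2} = [k(k+1) - n(n+1)] a_k = (k - 7)(k + 8) a_k. The right side vanishes at k = 7, so the series with the parity of 7 terminates at degree 7.
Standard normalization (P_n(1) = 1): leading coefficient (2n)!/(2^n (n!)^2) = 87178291200/(128*25401600) = 429/16, so a_7 = 429/16. Work downward with a_k = (k+1)(k+2) a_{k+2} / ((k - 7)(k + 8)):
  a_5 = (6)(7)(429/16) / ((5 - 7)(5 + 8)) = (9009/8)/(-26) = -693/16
  a_3 = (4)(5)(-693/16) / ((3 - 7)(3 + 8)) = (-3465/4)/(-44) = 315/16
  a_1 = (2)(3)(315/16) / ((1 - 7)(1 + 8)) = (945/8)/(-54) = -35/16
Hence P_7(x) = 429 x^7/16 - 693 x^5/16 + 315 x^3/16 - 35 x/16.

P_7(x); series = 429 x^7/16 - 693 x^5/16 + 315 x^3/16 - 35 x/16


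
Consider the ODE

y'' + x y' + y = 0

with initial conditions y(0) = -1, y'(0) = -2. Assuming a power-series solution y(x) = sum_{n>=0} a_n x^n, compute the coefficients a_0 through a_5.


Ansatz: y(x) = sum_{n>=0} a_n x^n, so y'(x) = sum_{n>=1} n a_n x^(n-1) and y''(x) = sum_{n>=2} n(n-1) a_n x^(n-2).
Substitute into P(x) y'' + Q(x) y' + R(x) y = 0 with P(x) = 1, Q(x) = x, R(x) = 1, and match powers of x.
Initial conditions: a_0 = -1, a_1 = -2.
Setting the coefficient of each power of x to zero and solving order by order (substituting the coefficients already found):
  x^0: 2 a_2 + a_0 = 0  ->  2 a_2 = -a_0 = 1  ->  a_2 = 1/2
  x^1: 6 a_3 + 2 a_1 = 0  ->  6 a_3 = -2 a_1 = 4  ->  a_3 = 2/3
  x^2: 12 a_4 + 3 a_2 = 0  ->  12 a_4 = -3 a_2 = -3/2  ->  a_4 = -1/8
  x^3: 20 a_5 + 4 a_3 = 0  ->  20 a_5 = -4 a_3 = -8/3  ->  a_5 = -2/15
Truncated series: y(x) = -1 - 2 x + (1/2) x^2 + (2/3) x^3 - (1/8) x^4 - (2/15) x^5 + O(x^6).

a_0 = -1; a_1 = -2; a_2 = 1/2; a_3 = 2/3; a_4 = -1/8; a_5 = -2/15


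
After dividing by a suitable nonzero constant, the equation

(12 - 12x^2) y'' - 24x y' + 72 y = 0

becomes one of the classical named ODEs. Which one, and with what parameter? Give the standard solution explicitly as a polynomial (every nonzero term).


All three coefficients share the factor 12; dividing through by 12 gives  (1 - x^2) y'' - 2x y' + 6 y = 0.
This matches the Legendre equation (1 - x^2) y'' - 2x y' + n(n+1) y = 0 (note the -2x y' term) with n(n+1) = 6, so n = 2; the polynomial solution is P_2(x).
With y = sum_k a_k x^k, matching x^k gives (k+2)(k+1) a_{k+2} = [k(k+1) - n(n+1)] a_k = (k - 2)(k + 3) a_k. The right side vanishes at k = 2, so the series with the parity of 2 terminates at degree 2.
Standard normalization (P_n(1) = 1): leading coefficient (2n)!/(2^n (n!)^2) = 24/(4*4) = 3/2, so a_2 = 3/2. Work downward with a_k = (k+1)(k+2) a_{k+2} / ((k - 2)(k + 3)):
  a_0 = (1)(2)(3/2) / ((0 - 2)(0 + 3)) = 3/(-6) = -1/2
Hence P_2(x) = 3 x^2/2 - 1/2.

P_2(x); series = 3 x^2/2 - 1/2


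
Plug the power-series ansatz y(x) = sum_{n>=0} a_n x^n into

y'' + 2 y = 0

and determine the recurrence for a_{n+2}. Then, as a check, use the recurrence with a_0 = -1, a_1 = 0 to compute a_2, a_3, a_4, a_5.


Substitute y = sum_n a_n x^n into y'' + (const) y = 0.
y''(x) = sum_{n>=0} (n+2)(n+1) a_{n+2} x^n.
The ODE becomes sum_n [(n+2)(n+1) a_{n+2} + 2 a_n] x^n = 0.
Setting each coefficient to zero gives the recurrence:
  (n+2)(n+1) a_{n+2} + 2 a_n = 0,
  a_{n+2} = -2 / ((n+1)(n+2)) a_n.

Check with a_0 = -1, a_1 = 0 (apply the recurrence for n = 0, 1, 2, 3): a_0 = -1, a_1 = 0, a_2 = 1, a_3 = 0, a_4 = -1/6, a_5 = 0.

a_{n+2} = -2/((n+1)(n+2)) * a_n; check: a_0 = -1, a_1 = 0, a_2 = 1, a_3 = 0, a_4 = -1/6, a_5 = 0


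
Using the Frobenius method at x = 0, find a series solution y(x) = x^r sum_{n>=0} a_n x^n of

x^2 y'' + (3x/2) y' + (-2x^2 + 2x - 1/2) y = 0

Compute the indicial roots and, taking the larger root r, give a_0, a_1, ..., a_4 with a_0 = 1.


Write in Frobenius form y'' + (p(x)/x) y' + (q(x)/x^2) y = 0:
  p(x) = 3/2,  q(x) = -2x^2 + 2x - 1/2.
Indicial equation: r(r-1) + (3/2) r + (-1/2) = 0 -> roots r_1 = 1/2, r_2 = -1.
Take r = r_1 = 1/2. Let y(x) = x^r sum_{n>=0} a_n x^n with a_0 = 1.
Substitute y = x^r sum a_n x^n and match x^{r+n}. The recurrence is
  D(n) a_n + 2 a_{n-1} - 2 a_{n-2} = 0,  where D(n) = (r+n)(r+n-1) + (3/2)(r+n) + (-1/2).
  a_n = [-2 a_{n-1} + 2 a_{n-2}] / D(n).
Since the indicial polynomial factors as (r - r_1)(r - r_2), D(n) = (r_1 + n - r_1)(r_1 + n - r_2) = n(n + 3/2).
Evaluating step by step (a_0 = 1):
  n = 1: D(1) = 1(1 + 3/2) = 5/2; numerator = -2(1) = -2; a_1 = (-2)/(5/2) = -4/5
  n = 2: D(2) = 2(2 + 3/2) = 7; numerator = -2(-4/5) + 2(1) = 18/5; a_2 = (18/5)/(7) = 18/35
  n = 3: D(3) = 3(3 + 3/2) = 27/2; numerator = -2(18/35) + 2(-4/5) = -92/35; a_3 = (-92/35)/(27/2) = -184/945
  n = 4: D(4) = 4(4 + 3/2) = 22; numerator = -2(-184/945) + 2(18/35) = 268/189; a_4 = (268/189)/(22) = 134/2079

r = 1/2; a_0 = 1; a_1 = -4/5; a_2 = 18/35; a_3 = -184/945; a_4 = 134/2079


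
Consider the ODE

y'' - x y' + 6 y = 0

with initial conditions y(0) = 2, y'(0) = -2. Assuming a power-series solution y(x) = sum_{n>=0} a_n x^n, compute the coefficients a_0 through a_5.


Ansatz: y(x) = sum_{n>=0} a_n x^n, so y'(x) = sum_{n>=1} n a_n x^(n-1) and y''(x) = sum_{n>=2} n(n-1) a_n x^(n-2).
Substitute into P(x) y'' + Q(x) y' + R(x) y = 0 with P(x) = 1, Q(x) = -x, R(x) = 6, and match powers of x.
Initial conditions: a_0 = 2, a_1 = -2.
Setting the coefficient of each power of x to zero and solving order by order (substituting the coefficients already found):
  x^0: 2 a_2 + 6 a_0 = 0  ->  2 a_2 = -6 a_0 = -12  ->  a_2 = -6
  x^1: 6 a_3 + 5 a_1 = 0  ->  6 a_3 = -5 a_1 = 10  ->  a_3 = 5/3
  x^2: 12 a_4 + 4 a_2 = 0  ->  12 a_4 = -4 a_2 = 24  ->  a_4 = 2
  x^3: 20 a_5 + 3 a_3 = 0  ->  20 a_5 = -3 a_3 = -5  ->  a_5 = -1/4
Truncated series: y(x) = 2 - 2 x - 6 x^2 + (5/3) x^3 + 2 x^4 - (1/4) x^5 + O(x^6).

a_0 = 2; a_1 = -2; a_2 = -6; a_3 = 5/3; a_4 = 2; a_5 = -1/4


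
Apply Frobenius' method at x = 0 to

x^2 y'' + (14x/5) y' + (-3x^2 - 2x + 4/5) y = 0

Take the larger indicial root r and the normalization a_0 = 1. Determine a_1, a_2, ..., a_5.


Write in Frobenius form y'' + (p(x)/x) y' + (q(x)/x^2) y = 0:
  p(x) = 14/5,  q(x) = -3x^2 - 2x + 4/5.
Indicial equation: r(r-1) + (14/5) r + (4/5) = 0 -> roots r_1 = -4/5, r_2 = -1.
Take r = r_1 = -4/5. Let y(x) = x^r sum_{n>=0} a_n x^n with a_0 = 1.
Substitute y = x^r sum a_n x^n and match x^{r+n}. The recurrence is
  D(n) a_n - 2 a_{n-1} - 3 a_{n-2} = 0,  where D(n) = (r+n)(r+n-1) + (14/5)(r+n) + (4/5).
  a_n = [2 a_{n-1} + 3 a_{n-2}] / D(n).
Since the indicial polynomial factors as (r - r_1)(r - r_2), D(n) = (r_1 + n - r_1)(r_1 + n - r_2) = n(n + 1/5).
Evaluating step by step (a_0 = 1):
  n = 1: D(1) = 1(1 + 1/5) = 6/5; numerator = 2(1) = 2; a_1 = (2)/(6/5) = 5/3
  n = 2: D(2) = 2(2 + 1/5) = 22/5; numerator = 2(5/3) + 3(1) = 19/3; a_2 = (19/3)/(22/5) = 95/66
  n = 3: D(3) = 3(3 + 1/5) = 48/5; numerator = 2(95/66) + 3(5/3) = 260/33; a_3 = (260/33)/(48/5) = 325/396
  n = 4: D(4) = 4(4 + 1/5) = 84/5; numerator = 2(325/396) + 3(95/66) = 590/99; a_4 = (590/99)/(84/5) = 1475/4158
  n = 5: D(5) = 5(5 + 1/5) = 26; numerator = 2(1475/4158) + 3(325/396) = 26375/8316; a_5 = (26375/8316)/(26) = 26375/216216

r = -4/5; a_0 = 1; a_1 = 5/3; a_2 = 95/66; a_3 = 325/396; a_4 = 1475/4158; a_5 = 26375/216216


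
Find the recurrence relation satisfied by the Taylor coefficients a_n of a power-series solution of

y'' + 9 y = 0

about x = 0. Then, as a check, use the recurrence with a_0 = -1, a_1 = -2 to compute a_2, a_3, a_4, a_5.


Substitute y = sum_n a_n x^n into y'' + (const) y = 0.
y''(x) = sum_{n>=0} (n+2)(n+1) a_{n+2} x^n.
The ODE becomes sum_n [(n+2)(n+1) a_{n+2} + 9 a_n] x^n = 0.
Setting each coefficient to zero gives the recurrence:
  (n+2)(n+1) a_{n+2} + 9 a_n = 0,
  a_{n+2} = -9 / ((n+1)(n+2)) a_n.

Check with a_0 = -1, a_1 = -2 (apply the recurrence for n = 0, 1, 2, 3): a_0 = -1, a_1 = -2, a_2 = 9/2, a_3 = 3, a_4 = -27/8, a_5 = -27/20.

a_{n+2} = -9/((n+1)(n+2)) * a_n; check: a_0 = -1, a_1 = -2, a_2 = 9/2, a_3 = 3, a_4 = -27/8, a_5 = -27/20


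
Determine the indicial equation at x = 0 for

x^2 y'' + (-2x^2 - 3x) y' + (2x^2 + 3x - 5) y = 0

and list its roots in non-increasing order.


Divide by x^2 to reach normal form y'' + P_1(x) y' + P_2(x) y = 0 with P_1(x) = -2 - 3/x and P_2(x) = 2 + 3/x - 5/x^2.
x = 0 is a singular point because the y'-coefficient -2 - 3/x has a pole at x = 0 and the y-coefficient 2 + 3/x - 5/x^2 has a pole at x = 0.
It is a regular singular point because x P_1(x) = p(x) = -2x - 3 and x^2 P_2(x) = q(x) = 2x^2 + 3x - 5 are polynomials, hence analytic at x = 0.
p(0) = -3,  q(0) = -5.
Indicial equation: r(r-1) + p(0) r + q(0) = 0, i.e. r^2 + (p(0) - 1) r + q(0) = 0, i.e. r^2 - 4 r - 5 = 0.
Discriminant: (-4)^2 - 4(-5) = 36, so r = (4 ± 6)/2.
Solving: r_1 = 5, r_2 = -1.

indicial: r^2 - 4 r - 5 = 0; roots r_1 = 5, r_2 = -1


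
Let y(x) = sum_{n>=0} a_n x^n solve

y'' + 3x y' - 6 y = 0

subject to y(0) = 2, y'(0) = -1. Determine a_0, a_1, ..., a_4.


Ansatz: y(x) = sum_{n>=0} a_n x^n, so y'(x) = sum_{n>=1} n a_n x^(n-1) and y''(x) = sum_{n>=2} n(n-1) a_n x^(n-2).
Substitute into P(x) y'' + Q(x) y' + R(x) y = 0 with P(x) = 1, Q(x) = 3x, R(x) = -6, and match powers of x.
Initial conditions: a_0 = 2, a_1 = -1.
Setting the coefficient of each power of x to zero and solving order by order (substituting the coefficients already found):
  x^0: 2 a_2 - 6 a_0 = 0  ->  2 a_2 = 6 a_0 = 12  ->  a_2 = 6
  x^1: 6 a_3 - 3 a_1 = 0  ->  6 a_3 = 3 a_1 = -3  ->  a_3 = -1/2
  x^2: 12 a_4 = 0  ->  a_4 = 0
Truncated series: y(x) = 2 - x + 6 x^2 - (1/2) x^3 + O(x^5).

a_0 = 2; a_1 = -1; a_2 = 6; a_3 = -1/2; a_4 = 0


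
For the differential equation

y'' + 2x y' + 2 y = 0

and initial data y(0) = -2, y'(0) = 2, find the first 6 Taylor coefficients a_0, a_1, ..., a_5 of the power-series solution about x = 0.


Ansatz: y(x) = sum_{n>=0} a_n x^n, so y'(x) = sum_{n>=1} n a_n x^(n-1) and y''(x) = sum_{n>=2} n(n-1) a_n x^(n-2).
Substitute into P(x) y'' + Q(x) y' + R(x) y = 0 with P(x) = 1, Q(x) = 2x, R(x) = 2, and match powers of x.
Initial conditions: a_0 = -2, a_1 = 2.
Setting the coefficient of each power of x to zero and solving order by order (substituting the coefficients already found):
  x^0: 2 a_2 + 2 a_0 = 0  ->  2 a_2 = -2 a_0 = 4  ->  a_2 = 2
  x^1: 6 a_3 + 4 a_1 = 0  ->  6 a_3 = -4 a_1 = -8  ->  a_3 = -4/3
  x^2: 12 a_4 + 6 a_2 = 0  ->  12 a_4 = -6 a_2 = -12  ->  a_4 = -1
  x^3: 20 a_5 + 8 a_3 = 0  ->  20 a_5 = -8 a_3 = 32/3  ->  a_5 = 8/15
Truncated series: y(x) = -2 + 2 x + 2 x^2 - (4/3) x^3 - x^4 + (8/15) x^5 + O(x^6).

a_0 = -2; a_1 = 2; a_2 = 2; a_3 = -4/3; a_4 = -1; a_5 = 8/15


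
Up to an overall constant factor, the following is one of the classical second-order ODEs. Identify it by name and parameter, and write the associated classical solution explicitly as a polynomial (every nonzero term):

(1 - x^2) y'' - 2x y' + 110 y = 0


The equation is already in a standard form:  (1 - x^2) y'' - 2x y' + 110 y = 0.
This matches the Legendre equation (1 - x^2) y'' - 2x y' + n(n+1) y = 0 (note the -2x y' term) with n(n+1) = 110, so n = 10; the polynomial solution is P_10(x).
With y = sum_k a_k x^k, matching x^k gives (k+2)(k+1) a_{k+2} = [k(k+1) - n(n+1)] a_k = (k - 10)(k + 11) a_k. The right side vanishes at k = 10, so the series with the parity of 10 terminates at degree 10.
Standard normalization (P_n(1) = 1): leading coefficient (2n)!/(2^n (n!)^2) = 2432902008176640000/(1024*13168189440000) = 46189/256, so a_10 = 46189/256. Work downward with a_k = (k+1)(k+2) a_{k+2} / ((k - 10)(k + 11)):
  a_8 = (9)(10)(46189/256) / ((8 - 10)(8 + 11)) = (2078505/128)/(-38) = -109395/256
  a_6 = (7)(8)(-109395/256) / ((6 - 10)(6 + 11)) = (-765765/32)/(-68) = 45045/128
  a_4 = (5)(6)(45045/128) / ((4 - 10)(4 + 11)) = (675675/64)/(-90) = -15015/128
  a_2 = (3)(4)(-15015/128) / ((2 - 10)(2 + 11)) = (-45045/32)/(-104) = 3465/256
  a_0 = (1)(2)(3465/256) / ((0 - 10)(0 + 11)) = (3465/128)/(-110) = -63/256
Hence P_10(x) = 46189 x^10/256 - 109395 x^8/256 + 45045 x^6/128 - 15015 x^4/128 + 3465 x^2/256 - 63/256.

P_10(x); series = 46189 x^10/256 - 109395 x^8/256 + 45045 x^6/128 - 15015 x^4/128 + 3465 x^2/256 - 63/256


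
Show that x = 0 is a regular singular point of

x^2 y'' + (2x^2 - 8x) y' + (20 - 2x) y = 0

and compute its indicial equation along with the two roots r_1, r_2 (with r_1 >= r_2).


Divide by x^2 to reach normal form y'' + P_1(x) y' + P_2(x) y = 0 with P_1(x) = 2 - 8/x and P_2(x) = -2/x + 20/x^2.
x = 0 is a singular point because the y'-coefficient 2 - 8/x has a pole at x = 0 and the y-coefficient -2/x + 20/x^2 has a pole at x = 0.
It is a regular singular point because x P_1(x) = p(x) = 2x - 8 and x^2 P_2(x) = q(x) = 20 - 2x are polynomials, hence analytic at x = 0.
p(0) = -8,  q(0) = 20.
Indicial equation: r(r-1) + p(0) r + q(0) = 0, i.e. r^2 + (p(0) - 1) r + q(0) = 0, i.e. r^2 - 9 r + 20 = 0.
Discriminant: (-9)^2 - 4(20) = 1, so r = (9 ± 1)/2.
Solving: r_1 = 5, r_2 = 4.

indicial: r^2 - 9 r + 20 = 0; roots r_1 = 5, r_2 = 4


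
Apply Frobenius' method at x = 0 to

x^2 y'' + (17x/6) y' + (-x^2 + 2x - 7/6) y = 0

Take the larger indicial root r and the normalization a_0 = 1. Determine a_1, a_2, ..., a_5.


Write in Frobenius form y'' + (p(x)/x) y' + (q(x)/x^2) y = 0:
  p(x) = 17/6,  q(x) = -x^2 + 2x - 7/6.
Indicial equation: r(r-1) + (17/6) r + (-7/6) = 0 -> roots r_1 = 1/2, r_2 = -7/3.
Take r = r_1 = 1/2. Let y(x) = x^r sum_{n>=0} a_n x^n with a_0 = 1.
Substitute y = x^r sum a_n x^n and match x^{r+n}. The recurrence is
  D(n) a_n + 2 a_{n-1} - 1 a_{n-2} = 0,  where D(n) = (r+n)(r+n-1) + (17/6)(r+n) + (-7/6).
  a_n = [-2 a_{n-1} + 1 a_{n-2}] / D(n).
Since the indicial polynomial factors as (r - r_1)(r - r_2), D(n) = (r_1 + n - r_1)(r_1 + n - r_2) = n(n + 17/6).
Evaluating step by step (a_0 = 1):
  n = 1: D(1) = 1(1 + 17/6) = 23/6; numerator = -2(1) = -2; a_1 = (-2)/(23/6) = -12/23
  n = 2: D(2) = 2(2 + 17/6) = 29/3; numerator = -2(-12/23) + 1(1) = 47/23; a_2 = (47/23)/(29/3) = 141/667
  n = 3: D(3) = 3(3 + 17/6) = 35/2; numerator = -2(141/667) + 1(-12/23) = -630/667; a_3 = (-630/667)/(35/2) = -36/667
  n = 4: D(4) = 4(4 + 17/6) = 82/3; numerator = -2(-36/667) + 1(141/667) = 213/667; a_4 = (213/667)/(82/3) = 639/54694
  n = 5: D(5) = 5(5 + 17/6) = 235/6; numerator = -2(639/54694) + 1(-36/667) = -2115/27347; a_5 = (-2115/27347)/(235/6) = -54/27347

r = 1/2; a_0 = 1; a_1 = -12/23; a_2 = 141/667; a_3 = -36/667; a_4 = 639/54694; a_5 = -54/27347
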